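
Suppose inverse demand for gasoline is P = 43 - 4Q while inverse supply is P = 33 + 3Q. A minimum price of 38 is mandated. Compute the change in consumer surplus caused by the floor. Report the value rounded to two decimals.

Without the control, 43 - 4Q = 33 + 3Q so Q* = 1.4286 and P* = 37.2857.
At the floor price 38, quantity demanded is (43 - 38)/4 = 1.25; demand is the short side, so Q = 1.25 trades at P = 38.
CS goes from (1/2)(1.4286)(5.7143) = 4.0816 to 3.125 (computed as (43 - 38)(1.25) - (1/2)(4)(1.25)^2), a change of -0.9566.

-0.96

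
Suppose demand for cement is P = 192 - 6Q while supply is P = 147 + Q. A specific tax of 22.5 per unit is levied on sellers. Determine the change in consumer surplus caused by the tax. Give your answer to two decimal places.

Without the tax, 192 - 6Q = 147 + Q so Q* = 6.4286 and P* = 153.4286.
With the tax, sellers need 22.5 more per unit: 192 - 6Q = 147 + Q + 22.5, so Q_t = 3.2143. Buyers pay P_b = 172.7143; sellers receive P_s = P_b - 22.5 = 150.2143.
CS falls from (1/2)(6.4286)(38.5714) = 123.9796 to (1/2)(3.2143)(19.2857) = 30.9949, a change of -92.9847.

-92.98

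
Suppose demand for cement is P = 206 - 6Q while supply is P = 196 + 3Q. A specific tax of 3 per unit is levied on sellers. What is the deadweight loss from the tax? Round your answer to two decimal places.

0.50

Without the tax, 206 - 6Q = 196 + 3Q so Q* = 1.1111 and P* = 199.3333.
A tax on sellers shifts supply up by 3: 206 - 6Q = 196 + 3Q + 3, so Q_t = 0.7778. Buyers pay P_b = 201.3333; sellers receive P_s = P_b - 3 = 198.3333.
Deadweight loss is the triangle between the curves from Q_t to Q*: (1/2)(1.1111 - 0.7778)(3) = 0.5.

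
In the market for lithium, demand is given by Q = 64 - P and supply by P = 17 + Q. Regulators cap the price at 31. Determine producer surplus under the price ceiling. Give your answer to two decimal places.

Rewriting demand in inverse form: P = 64 - Q.
Free-market equilibrium: 64 - Q = 17 + Q gives Q* = 23.5, P* = 40.5.
At the ceiling price 31, quantity supplied is (31 - 17)/1 = 14; supply is the short side, so Q = 14 trades at P = 31.
PS is the triangle above supply below 31: (1/2)(14)(31 - 17) = 98.

98.00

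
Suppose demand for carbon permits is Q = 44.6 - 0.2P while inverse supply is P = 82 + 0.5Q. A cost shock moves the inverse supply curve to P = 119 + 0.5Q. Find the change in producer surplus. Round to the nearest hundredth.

Rewriting demand in inverse form: P = 223 - 5Q.
Initial equilibrium: Q_0 = 25.6364, P_0 = 94.8182; CS_0 = (1/2)(25.6364)(128.1818) = 1643.0579, PS_0 = (1/2)(25.6364)(12.8182) = 164.3058.
New equilibrium: 223 - 5Q = 119 + 0.5Q gives Q_1 = 18.9091, P_1 = 128.4545; CS_1 = 893.8843, PS_1 = 89.3884.
Change in producer surplus = 89.3884 - 164.3058 = -74.9174.

-74.92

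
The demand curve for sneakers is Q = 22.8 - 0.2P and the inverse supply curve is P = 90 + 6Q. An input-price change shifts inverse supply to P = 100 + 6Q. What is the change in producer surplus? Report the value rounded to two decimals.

Rewriting demand in inverse form: P = 114 - 5Q.
Initial equilibrium: Q_0 = 2.1818, P_0 = 103.0909; CS_0 = (1/2)(2.1818)(10.9091) = 11.9008, PS_0 = (1/2)(2.1818)(13.0909) = 14.281.
New equilibrium: 114 - 5Q = 100 + 6Q gives Q_1 = 1.2727, P_1 = 107.6364; CS_1 = 4.0496, PS_1 = 4.8595.
Change in producer surplus = 4.8595 - 14.281 = -9.4215.

-9.42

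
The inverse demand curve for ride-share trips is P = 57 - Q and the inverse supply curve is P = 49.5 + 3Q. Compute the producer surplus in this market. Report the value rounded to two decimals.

Set 57 - Q = 49.5 + 3Q, which gives 7.5 = 4Q, so Q* = 1.875 and P* = 57 - (1.875) = 55.125.
Producer surplus is the triangle above supply below P*: (1/2)(1.875)(55.125 - 49.5) = (1/2)(1.875)(5.625) = 5.2734.

5.27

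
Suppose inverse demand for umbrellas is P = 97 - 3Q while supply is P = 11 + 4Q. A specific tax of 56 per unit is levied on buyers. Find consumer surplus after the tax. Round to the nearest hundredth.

Without the tax, 97 - 3Q = 11 + 4Q so Q* = 12.2857 and P* = 60.1429.
A tax on buyers shifts demand down by 56: (97 - 56) - 3Q = 11 + 4Q, so Q_t = 4.2857. Buyers pay P_b = 84.1429; sellers receive P_s = P_b - 56 = 28.1429.
Consumer surplus is the triangle under demand above P_b: (1/2)(4.2857)(97 - 84.1429) = 27.551.

27.55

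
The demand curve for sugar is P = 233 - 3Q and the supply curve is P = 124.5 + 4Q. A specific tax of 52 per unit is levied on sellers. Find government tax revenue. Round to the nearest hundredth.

419.71

Pre-tax equilibrium: 233 - 3Q = 124.5 + 4Q gives Q* = 15.5, P* = 186.5.
With the tax, sellers need 52 more per unit: 233 - 3Q = 124.5 + 4Q + 52, so Q_t = 8.0714. Buyers pay P_b = 208.7857; sellers receive P_s = P_b - 52 = 156.7857.
Revenue is the tax times quantity traded: 52 x 8.0714 = 419.7143.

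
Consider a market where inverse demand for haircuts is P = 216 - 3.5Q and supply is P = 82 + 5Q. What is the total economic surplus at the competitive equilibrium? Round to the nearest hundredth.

1056.24

Equilibrium: 216 - 3.5Q = 82 + 5Q, so Q* = 15.7647 and P* = 160.8235.
Total surplus is the full triangle between the curves from 0 to Q*: (1/2)(15.7647)(216 - 82) = 1056.2353.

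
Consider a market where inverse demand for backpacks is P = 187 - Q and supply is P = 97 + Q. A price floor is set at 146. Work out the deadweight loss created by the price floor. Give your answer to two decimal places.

16.00

Without the control, 187 - Q = 97 + Q so Q* = 45 and P* = 142.
At the floor price 146, quantity demanded is (187 - 146)/1 = 41; demand is the short side, so Q = 41 trades at P = 146.
The lost-trades triangle has base Q* - 41 = 4 and height equal to the gap between the curves at Q = 41, which is 146 - 138 = 8. DWL = (1/2)(4)(8) = 16.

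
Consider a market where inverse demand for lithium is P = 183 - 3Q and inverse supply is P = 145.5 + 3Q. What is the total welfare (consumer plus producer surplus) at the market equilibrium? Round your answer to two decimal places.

117.19

Set 183 - 3Q = 145.5 + 3Q, which gives 37.5 = 6Q, so Q* = 6.25 and P* = 183 - 3(6.25) = 164.25.
Total surplus is the full triangle between the curves from 0 to Q*: (1/2)(6.25)(183 - 145.5) = 117.1875.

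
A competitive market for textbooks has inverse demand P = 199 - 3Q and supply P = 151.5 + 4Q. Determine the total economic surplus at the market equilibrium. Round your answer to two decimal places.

161.16

Setting demand equal to supply, 47.5 = 7Q, so Q* = 6.7857 and P* = 178.6429.
CS = (1/2)(6.7857)(20.3571) = 69.0689 and PS = (1/2)(6.7857)(27.1429) = 92.0918, so total surplus = 161.1607.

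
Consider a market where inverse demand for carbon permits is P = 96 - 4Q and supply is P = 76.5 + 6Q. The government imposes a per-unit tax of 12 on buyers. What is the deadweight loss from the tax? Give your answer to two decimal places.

7.20

Pre-tax equilibrium: 96 - 4Q = 76.5 + 6Q gives Q* = 1.95, P* = 88.2.
A tax on buyers shifts demand down by 12: (96 - 12) - 4Q = 76.5 + 6Q, so Q_t = 0.75. Buyers pay P_b = 93; sellers receive P_s = P_b - 12 = 81.
Deadweight loss is the triangle between the curves from Q_t to Q*: (1/2)(1.95 - 0.75)(12) = 7.2.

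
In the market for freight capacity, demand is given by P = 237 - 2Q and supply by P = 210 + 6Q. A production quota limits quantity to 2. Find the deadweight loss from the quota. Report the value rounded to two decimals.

Unrestricted equilibrium: Q* = (237 - 210)/(2 + 6) = 3.375.
At Q = 2 the demand price is 237 - 2(2) = 233 and the supply price is 210 + 6(2) = 222.
DWL = (1/2)(gap between curves at 2) x (Q* - 2) = (1/2)(11)(1.375) = 7.5625.

7.56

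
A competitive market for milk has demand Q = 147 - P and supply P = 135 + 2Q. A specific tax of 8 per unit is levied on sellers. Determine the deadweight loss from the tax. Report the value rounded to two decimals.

Rewriting demand in inverse form: P = 147 - Q.
Without the tax, 147 - Q = 135 + 2Q so Q* = 4 and P* = 143.
With the tax, sellers need 8 more per unit: 147 - Q = 135 + 2Q + 8, so Q_t = 1.3333. Buyers pay P_b = 145.6667; sellers receive P_s = P_b - 8 = 137.6667.
The welfare triangle lost has base Q* - Q_t = 2.6667 and height t = 8, so DWL = (1/2)(2.6667)(8) = 10.6667.

10.67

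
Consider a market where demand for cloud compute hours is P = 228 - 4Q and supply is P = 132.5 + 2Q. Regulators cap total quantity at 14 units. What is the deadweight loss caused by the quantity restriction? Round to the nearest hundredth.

11.02

Unrestricted equilibrium: Q* = (228 - 132.5)/(4 + 2) = 15.9167.
At Q = 14 the demand price is 228 - 4(14) = 172 and the supply price is 132.5 + 2(14) = 160.5.
DWL = (1/2)(gap between curves at 14) x (Q* - 14) = (1/2)(11.5)(1.9167) = 11.0208.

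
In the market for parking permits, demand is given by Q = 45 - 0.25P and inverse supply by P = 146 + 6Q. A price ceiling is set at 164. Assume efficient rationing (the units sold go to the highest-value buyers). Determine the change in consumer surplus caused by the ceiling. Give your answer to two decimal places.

6.88

Rewriting demand in inverse form: P = 180 - 4Q.
Free-market equilibrium: 180 - 4Q = 146 + 6Q gives Q* = 3.4, P* = 166.4.
At P = 164, sellers supply (164 - 146)/6 = 3 while buyers want more, so the quantity traded is 3 at price 164.
CS goes from (1/2)(3.4)(13.6) = 23.12 to 30 (computed as (180 - 164)(3) - (1/2)(4)(3)^2), a change of 6.88.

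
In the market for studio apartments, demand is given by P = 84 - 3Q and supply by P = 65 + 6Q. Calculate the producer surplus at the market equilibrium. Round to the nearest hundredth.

13.37

Set 84 - 3Q = 65 + 6Q, which gives 19 = 9Q, so Q* = 2.1111 and P* = 84 - 3(2.1111) = 77.6667.
The supply curve's price intercept is 65, so PS = (1/2)(Q*)(P* - 65) = (1/2)(2.1111)(12.6667) = 13.3704.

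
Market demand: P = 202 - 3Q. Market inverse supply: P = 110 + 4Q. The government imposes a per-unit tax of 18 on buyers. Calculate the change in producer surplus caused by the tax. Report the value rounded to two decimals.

-121.96

Pre-tax equilibrium: 202 - 3Q = 110 + 4Q gives Q* = 13.1429, P* = 162.5714.
A tax on buyers shifts demand down by 18: (202 - 18) - 3Q = 110 + 4Q, so Q_t = 10.5714. Buyers pay P_b = 170.2857; sellers receive P_s = P_b - 18 = 152.2857.
PS falls from (1/2)(13.1429)(52.5714) = 345.4694 to (1/2)(10.5714)(42.2857) = 223.5102, a change of -121.9592.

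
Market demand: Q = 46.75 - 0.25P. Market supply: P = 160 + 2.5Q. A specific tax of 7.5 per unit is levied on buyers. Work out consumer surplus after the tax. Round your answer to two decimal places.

18.00

Rewriting demand in inverse form: P = 187 - 4Q.
Without the tax, 187 - 4Q = 160 + 2.5Q so Q* = 4.1538 and P* = 170.3846.
With the tax, buyers' net willingness to pay falls by 7.5: (187 - 7.5) - 4Q = 160 + 2.5Q, so Q_t = 3. Buyers pay P_b = 175; sellers receive P_s = P_b - 7.5 = 167.5.
Consumer surplus is the triangle under demand above P_b: (1/2)(3)(187 - 175) = 18.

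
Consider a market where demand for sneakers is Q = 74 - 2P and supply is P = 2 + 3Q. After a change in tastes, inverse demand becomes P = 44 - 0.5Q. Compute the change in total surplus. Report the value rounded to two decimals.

77.00

Rewriting demand in inverse form: P = 37 - 0.5Q.
Initial equilibrium: Q_0 = 10, P_0 = 32; CS_0 = (1/2)(10)(5) = 25, PS_0 = (1/2)(10)(30) = 150.
New equilibrium: 44 - 0.5Q = 2 + 3Q gives Q_1 = 12, P_1 = 38; CS_1 = 36, PS_1 = 216.
Change in total surplus = (36 + 216) - (25 + 150) = 77.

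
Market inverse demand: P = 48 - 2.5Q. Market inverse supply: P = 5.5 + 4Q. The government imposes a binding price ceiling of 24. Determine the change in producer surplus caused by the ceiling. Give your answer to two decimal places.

-42.72

Free-market equilibrium: 48 - 2.5Q = 5.5 + 4Q gives Q* = 6.5385, P* = 31.6538.
At P = 24, sellers supply (24 - 5.5)/4 = 4.625 while buyers want more, so the quantity traded is 4.625 at price 24.
PS goes from (1/2)(6.5385)(26.1538) = 85.503 to 42.7812 (computed as (24 - 5.5)(4.625) - (1/2)(4)(4.625)^2), a change of -42.7217.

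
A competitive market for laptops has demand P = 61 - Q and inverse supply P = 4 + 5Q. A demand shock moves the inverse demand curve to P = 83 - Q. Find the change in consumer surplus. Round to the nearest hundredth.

41.56

Initial equilibrium: Q_0 = 9.5, P_0 = 51.5; CS_0 = (1/2)(9.5)(9.5) = 45.125, PS_0 = (1/2)(9.5)(47.5) = 225.625.
New equilibrium: 83 - Q = 4 + 5Q gives Q_1 = 13.1667, P_1 = 69.8333; CS_1 = 86.6806, PS_1 = 433.4028.
Change in consumer surplus = 86.6806 - 45.125 = 41.5556.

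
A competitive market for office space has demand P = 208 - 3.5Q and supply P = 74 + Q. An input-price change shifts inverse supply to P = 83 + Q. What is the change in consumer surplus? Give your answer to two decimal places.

-201.44

Initial equilibrium: Q_0 = 29.7778, P_0 = 103.7778; CS_0 = (1/2)(29.7778)(104.2222) = 1551.7531, PS_0 = (1/2)(29.7778)(29.7778) = 443.358.
New equilibrium: 208 - 3.5Q = 83 + Q gives Q_1 = 27.7778, P_1 = 110.7778; CS_1 = 1350.3086, PS_1 = 385.8025.
Change in consumer surplus = 1350.3086 - 1551.7531 = -201.4444.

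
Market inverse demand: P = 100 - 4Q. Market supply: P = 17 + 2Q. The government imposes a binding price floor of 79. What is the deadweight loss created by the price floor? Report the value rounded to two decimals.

221.02

Free-market equilibrium: 100 - 4Q = 17 + 2Q gives Q* = 13.8333, P* = 44.6667.
At the floor price 79, quantity demanded is (100 - 79)/4 = 5.25; demand is the short side, so Q = 5.25 trades at P = 79.
The lost-trades triangle has base Q* - 5.25 = 8.5833 and height equal to the gap between the curves at Q = 5.25, which is 79 - 27.5 = 51.5. DWL = (1/2)(8.5833)(51.5) = 221.0208.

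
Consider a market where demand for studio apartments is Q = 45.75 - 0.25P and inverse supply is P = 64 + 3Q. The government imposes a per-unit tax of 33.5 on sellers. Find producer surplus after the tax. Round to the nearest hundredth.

223.78

Rewriting demand in inverse form: P = 183 - 4Q.
Pre-tax equilibrium: 183 - 4Q = 64 + 3Q gives Q* = 17, P* = 115.
A tax on sellers shifts supply up by 33.5: 183 - 4Q = 64 + 3Q + 33.5, so Q_t = 12.2143. Buyers pay P_b = 134.1429; sellers receive P_s = P_b - 33.5 = 100.6429.
PS = (1/2)(Q_t)(P_s - 64) = (1/2)(12.2143)(36.6429) = 223.7832.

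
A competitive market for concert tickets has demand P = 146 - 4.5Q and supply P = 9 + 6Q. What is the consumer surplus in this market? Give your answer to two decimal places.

Equilibrium: 146 - 4.5Q = 9 + 6Q, so Q* = 13.0476 and P* = 87.2857.
CS is the area between the demand curve and P* from 0 to Q*: (1/2)(13.0476)(58.7143) = 383.0408.

383.04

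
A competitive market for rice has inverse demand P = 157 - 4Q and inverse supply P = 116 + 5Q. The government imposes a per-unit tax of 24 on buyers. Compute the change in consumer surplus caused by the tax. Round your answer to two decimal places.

Pre-tax equilibrium: 157 - 4Q = 116 + 5Q gives Q* = 4.5556, P* = 138.7778.
With the tax, buyers' net willingness to pay falls by 24: (157 - 24) - 4Q = 116 + 5Q, so Q_t = 1.8889. Buyers pay P_b = 149.4444; sellers receive P_s = P_b - 24 = 125.4444.
Consumers lose the trapezoid between P* and P_b out to Q_t plus the triangle from Q_t to Q*: change in CS = 7.1358 - 41.5062 = -34.3704.

-34.37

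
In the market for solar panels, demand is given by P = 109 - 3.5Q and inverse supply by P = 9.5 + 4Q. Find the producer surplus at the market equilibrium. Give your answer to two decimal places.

Set 109 - 3.5Q = 9.5 + 4Q, which gives 99.5 = 7.5Q, so Q* = 13.2667 and P* = 109 - 3.5(13.2667) = 62.5667.
The supply curve's price intercept is 9.5, so PS = (1/2)(Q*)(P* - 9.5) = (1/2)(13.2667)(53.0667) = 352.0089.

352.01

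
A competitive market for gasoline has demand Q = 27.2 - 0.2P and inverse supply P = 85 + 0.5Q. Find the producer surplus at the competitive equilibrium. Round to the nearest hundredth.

21.50

Rewriting demand in inverse form: P = 136 - 5Q.
Set 136 - 5Q = 85 + 0.5Q, which gives 51 = 5.5Q, so Q* = 9.2727 and P* = 136 - 5(9.2727) = 89.6364.
The supply curve's price intercept is 85, so PS = (1/2)(Q*)(P* - 85) = (1/2)(9.2727)(4.6364) = 21.4959.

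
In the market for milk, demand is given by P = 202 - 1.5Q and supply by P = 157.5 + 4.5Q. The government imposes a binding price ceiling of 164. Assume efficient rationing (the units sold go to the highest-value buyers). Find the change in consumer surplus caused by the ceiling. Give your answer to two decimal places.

12.07

Free-market equilibrium: 202 - 1.5Q = 157.5 + 4.5Q gives Q* = 7.4167, P* = 190.875.
At the ceiling price 164, quantity supplied is (164 - 157.5)/4.5 = 1.4444; supply is the short side, so Q = 1.4444 trades at P = 164.
CS goes from (1/2)(7.4167)(11.125) = 41.2552 to 53.3241 (computed as (202 - 164)(1.4444) - (1/2)(1.5)(1.4444)^2), a change of 12.0689.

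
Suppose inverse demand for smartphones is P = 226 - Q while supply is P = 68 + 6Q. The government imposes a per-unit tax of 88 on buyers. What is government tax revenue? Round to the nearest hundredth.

Pre-tax equilibrium: 226 - Q = 68 + 6Q gives Q* = 22.5714, P* = 203.4286.
With the tax, buyers' net willingness to pay falls by 88: (226 - 88) - Q = 68 + 6Q, so Q_t = 10. Buyers pay P_b = 216; sellers receive P_s = P_b - 88 = 128.
Tax revenue = t x Q_t = 88 x 10 = 880.

880.00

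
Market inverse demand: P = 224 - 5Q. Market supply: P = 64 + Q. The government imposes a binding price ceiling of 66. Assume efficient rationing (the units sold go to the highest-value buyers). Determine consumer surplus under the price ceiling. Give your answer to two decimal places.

Without the control, 224 - 5Q = 64 + Q so Q* = 26.6667 and P* = 90.6667.
At the ceiling price 66, quantity supplied is (66 - 64)/1 = 2; supply is the short side, so Q = 2 trades at P = 66.
The demand price at Q = 2 is 214. CS is the trapezoid between demand and 66 over [0, 2]: (1/2)[(224 - 66) + (214 - 66)](2) = 306.

306.00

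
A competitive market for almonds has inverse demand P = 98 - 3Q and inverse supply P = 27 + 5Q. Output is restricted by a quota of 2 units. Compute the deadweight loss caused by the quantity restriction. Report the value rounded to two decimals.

189.06

Unrestricted equilibrium: Q* = (98 - 27)/(3 + 5) = 8.875.
At Q = 2 the demand price is 98 - 3(2) = 92 and the supply price is 27 + 5(2) = 37.
DWL = (1/2)(gap between curves at 2) x (Q* - 2) = (1/2)(55)(6.875) = 189.0625.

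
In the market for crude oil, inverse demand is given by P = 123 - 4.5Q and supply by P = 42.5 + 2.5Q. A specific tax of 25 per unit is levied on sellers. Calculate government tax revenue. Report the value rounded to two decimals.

198.21

Pre-tax equilibrium: 123 - 4.5Q = 42.5 + 2.5Q gives Q* = 11.5, P* = 71.25.
With the tax, sellers need 25 more per unit: 123 - 4.5Q = 42.5 + 2.5Q + 25, so Q_t = 7.9286. Buyers pay P_b = 87.3214; sellers receive P_s = P_b - 25 = 62.3214.
Tax revenue = t x Q_t = 25 x 7.9286 = 198.2143.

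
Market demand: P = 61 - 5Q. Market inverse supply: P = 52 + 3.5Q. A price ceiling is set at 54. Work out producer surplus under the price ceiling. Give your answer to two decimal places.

Free-market equilibrium: 61 - 5Q = 52 + 3.5Q gives Q* = 1.0588, P* = 55.7059.
At the ceiling price 54, quantity supplied is (54 - 52)/3.5 = 0.5714; supply is the short side, so Q = 0.5714 trades at P = 54.
PS is the triangle above supply below 54: (1/2)(0.5714)(54 - 52) = 0.5714.

0.57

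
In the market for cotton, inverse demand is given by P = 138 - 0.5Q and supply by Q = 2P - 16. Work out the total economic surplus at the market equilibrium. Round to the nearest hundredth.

8450.00

Rewriting supply in inverse form: P = 8 + 0.5Q.
Equilibrium: 138 - 0.5Q = 8 + 0.5Q, so Q* = 130 and P* = 73.
CS = (1/2)(130)(65) = 4225 and PS = (1/2)(130)(65) = 4225, so total surplus = 8450.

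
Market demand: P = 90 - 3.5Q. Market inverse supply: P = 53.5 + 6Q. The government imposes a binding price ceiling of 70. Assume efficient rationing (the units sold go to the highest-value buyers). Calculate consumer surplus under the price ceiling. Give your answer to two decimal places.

Without the control, 90 - 3.5Q = 53.5 + 6Q so Q* = 3.8421 and P* = 76.5526.
At P = 70, sellers supply (70 - 53.5)/6 = 2.75 while buyers want more, so the quantity traded is 2.75 at price 70.
The demand price at Q = 2.75 is 80.375. CS is the trapezoid between demand and 70 over [0, 2.75]: (1/2)[(90 - 70) + (80.375 - 70)](2.75) = 41.7656.

41.77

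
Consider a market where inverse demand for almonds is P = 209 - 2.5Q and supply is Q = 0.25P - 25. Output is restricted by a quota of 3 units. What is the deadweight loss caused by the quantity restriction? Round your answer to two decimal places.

616.17

Rewriting supply in inverse form: P = 100 + 4Q.
Without the quota, 209 - 2.5Q = 100 + 4Q gives Q* = 16.7692.
At Q = 3 the demand price is 209 - 2.5(3) = 201.5 and the supply price is 100 + 4(3) = 112.
DWL = (1/2)(gap between curves at 3) x (Q* - 3) = (1/2)(89.5)(13.7692) = 616.1731.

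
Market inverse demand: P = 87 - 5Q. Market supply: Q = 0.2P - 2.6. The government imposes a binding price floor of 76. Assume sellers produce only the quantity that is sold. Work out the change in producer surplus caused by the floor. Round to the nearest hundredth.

Rewriting supply in inverse form: P = 13 + 5Q.
Without the control, 87 - 5Q = 13 + 5Q so Q* = 7.4 and P* = 50.
At the floor price 76, quantity demanded is (87 - 76)/5 = 2.2; demand is the short side, so Q = 2.2 trades at P = 76.
PS goes from (1/2)(7.4)(37) = 136.9 to 126.5 (computed as (76 - 13)(2.2) - (1/2)(5)(2.2)^2), a change of -10.4.

-10.40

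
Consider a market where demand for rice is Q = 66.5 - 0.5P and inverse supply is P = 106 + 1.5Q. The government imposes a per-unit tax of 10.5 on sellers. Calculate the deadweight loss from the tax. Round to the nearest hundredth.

Rewriting demand in inverse form: P = 133 - 2Q.
Pre-tax equilibrium: 133 - 2Q = 106 + 1.5Q gives Q* = 7.7143, P* = 117.5714.
A tax on sellers shifts supply up by 10.5: 133 - 2Q = 106 + 1.5Q + 10.5, so Q_t = 4.7143. Buyers pay P_b = 123.5714; sellers receive P_s = P_b - 10.5 = 113.0714.
The welfare triangle lost has base Q* - Q_t = 3 and height t = 10.5, so DWL = (1/2)(3)(10.5) = 15.75.

15.75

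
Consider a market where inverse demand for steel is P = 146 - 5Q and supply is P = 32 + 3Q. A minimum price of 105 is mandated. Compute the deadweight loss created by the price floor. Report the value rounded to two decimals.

Without the control, 146 - 5Q = 32 + 3Q so Q* = 14.25 and P* = 74.75.
At P = 105, buyers demand (146 - 105)/5 = 8.2 while sellers would supply more, so the quantity traded is 8.2 at price 105.
The lost-trades triangle has base Q* - 8.2 = 6.05 and height equal to the gap between the curves at Q = 8.2, which is 105 - 56.6 = 48.4. DWL = (1/2)(6.05)(48.4) = 146.41.

146.41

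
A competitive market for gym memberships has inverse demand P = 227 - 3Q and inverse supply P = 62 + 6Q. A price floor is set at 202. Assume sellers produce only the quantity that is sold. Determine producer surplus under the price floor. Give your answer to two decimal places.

958.33

Free-market equilibrium: 227 - 3Q = 62 + 6Q gives Q* = 18.3333, P* = 172.
At the floor price 202, quantity demanded is (227 - 202)/3 = 8.3333; demand is the short side, so Q = 8.3333 trades at P = 202.
The supply price at Q = 8.3333 is 112. PS is the trapezoid between 202 and supply over [0, 8.3333]: (1/2)[(202 - 62) + (202 - 112)](8.3333) = 958.3333.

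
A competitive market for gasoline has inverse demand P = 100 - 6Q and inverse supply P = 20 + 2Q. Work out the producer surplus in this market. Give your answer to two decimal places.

Equilibrium: 100 - 6Q = 20 + 2Q, so Q* = 10 and P* = 40.
Producer surplus is the triangle above supply below P*: (1/2)(10)(40 - 20) = (1/2)(10)(20) = 100.

100.00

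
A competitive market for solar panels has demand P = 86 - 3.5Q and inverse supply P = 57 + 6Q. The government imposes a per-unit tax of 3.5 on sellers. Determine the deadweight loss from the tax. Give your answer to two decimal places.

Pre-tax equilibrium: 86 - 3.5Q = 57 + 6Q gives Q* = 3.0526, P* = 75.3158.
A tax on sellers shifts supply up by 3.5: 86 - 3.5Q = 57 + 6Q + 3.5, so Q_t = 2.6842. Buyers pay P_b = 76.6053; sellers receive P_s = P_b - 3.5 = 73.1053.
The welfare triangle lost has base Q* - Q_t = 0.3684 and height t = 3.5, so DWL = (1/2)(0.3684)(3.5) = 0.6447.

0.64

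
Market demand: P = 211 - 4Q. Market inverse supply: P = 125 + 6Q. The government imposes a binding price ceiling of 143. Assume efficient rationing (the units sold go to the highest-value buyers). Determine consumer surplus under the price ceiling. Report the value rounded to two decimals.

Without the control, 211 - 4Q = 125 + 6Q so Q* = 8.6 and P* = 176.6.
At the ceiling price 143, quantity supplied is (143 - 125)/6 = 3; supply is the short side, so Q = 3 trades at P = 143.
The demand price at Q = 3 is 199. CS is the trapezoid between demand and 143 over [0, 3]: (1/2)[(211 - 143) + (199 - 143)](3) = 186.

186.00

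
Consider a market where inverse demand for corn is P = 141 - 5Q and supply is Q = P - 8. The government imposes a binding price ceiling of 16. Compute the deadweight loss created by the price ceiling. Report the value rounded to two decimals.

Rewriting supply in inverse form: P = 8 + Q.
Without the control, 141 - 5Q = 8 + Q so Q* = 22.1667 and P* = 30.1667.
At P = 16, sellers supply (16 - 8)/1 = 8 while buyers want more, so the quantity traded is 8 at price 16.
The lost-trades triangle has base Q* - 8 = 14.1667 and height equal to the gap between the curves at Q = 8, which is 101 - 16 = 85. DWL = (1/2)(14.1667)(85) = 602.0833.

602.08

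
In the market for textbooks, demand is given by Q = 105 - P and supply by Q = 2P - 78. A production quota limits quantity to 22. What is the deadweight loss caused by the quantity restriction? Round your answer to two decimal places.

363.00

Rewriting demand in inverse form: P = 105 - Q.
Rewriting supply in inverse form: P = 39 + 0.5Q.
Unrestricted equilibrium: Q* = (105 - 39)/(1 + 0.5) = 44.
At Q = 22 the demand price is 105 - (22) = 83 and the supply price is 39 + 0.5(22) = 50.
Deadweight loss is the triangle between the curves from 22 to 44: (1/2)(83 - 50)(44 - 22) = 363.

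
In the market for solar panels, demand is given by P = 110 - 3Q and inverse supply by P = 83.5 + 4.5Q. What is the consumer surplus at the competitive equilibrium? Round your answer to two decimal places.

Setting demand equal to supply, 26.5 = 7.5Q, so Q* = 3.5333 and P* = 99.4.
CS is the area between the demand curve and P* from 0 to Q*: (1/2)(3.5333)(10.6) = 18.7267.

18.73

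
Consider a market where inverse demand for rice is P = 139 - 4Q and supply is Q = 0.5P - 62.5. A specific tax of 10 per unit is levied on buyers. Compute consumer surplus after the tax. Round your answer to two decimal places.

Rewriting supply in inverse form: P = 125 + 2Q.
Without the tax, 139 - 4Q = 125 + 2Q so Q* = 2.3333 and P* = 129.6667.
A tax on buyers shifts demand down by 10: (139 - 10) - 4Q = 125 + 2Q, so Q_t = 0.6667. Buyers pay P_b = 136.3333; sellers receive P_s = P_b - 10 = 126.3333.
Consumer surplus is the triangle under demand above P_b: (1/2)(0.6667)(139 - 136.3333) = 0.8889.

0.89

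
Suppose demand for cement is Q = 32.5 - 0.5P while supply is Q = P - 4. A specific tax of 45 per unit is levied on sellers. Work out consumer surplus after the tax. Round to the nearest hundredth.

Rewriting demand in inverse form: P = 65 - 2Q.
Rewriting supply in inverse form: P = 4 + Q.
Pre-tax equilibrium: 65 - 2Q = 4 + Q gives Q* = 20.3333, P* = 24.3333.
With the tax, sellers need 45 more per unit: 65 - 2Q = 4 + Q + 45, so Q_t = 5.3333. Buyers pay P_b = 54.3333; sellers receive P_s = P_b - 45 = 9.3333.
Consumer surplus is the triangle under demand above P_b: (1/2)(5.3333)(65 - 54.3333) = 28.4444.

28.44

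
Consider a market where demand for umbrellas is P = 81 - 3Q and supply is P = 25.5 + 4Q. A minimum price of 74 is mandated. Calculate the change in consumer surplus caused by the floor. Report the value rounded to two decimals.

Free-market equilibrium: 81 - 3Q = 25.5 + 4Q gives Q* = 7.9286, P* = 57.2143.
At the floor price 74, quantity demanded is (81 - 74)/3 = 2.3333; demand is the short side, so Q = 2.3333 trades at P = 74.
CS goes from (1/2)(7.9286)(23.7857) = 94.2934 to 8.1667 (computed as (81 - 74)(2.3333) - (1/2)(3)(2.3333)^2), a change of -86.1267.

-86.13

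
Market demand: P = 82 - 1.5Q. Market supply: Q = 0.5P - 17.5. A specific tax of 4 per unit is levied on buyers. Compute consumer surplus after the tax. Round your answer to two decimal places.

113.20

Rewriting supply in inverse form: P = 35 + 2Q.
Pre-tax equilibrium: 82 - 1.5Q = 35 + 2Q gives Q* = 13.4286, P* = 61.8571.
A tax on buyers shifts demand down by 4: (82 - 4) - 1.5Q = 35 + 2Q, so Q_t = 12.2857. Buyers pay P_b = 63.5714; sellers receive P_s = P_b - 4 = 59.5714.
Consumer surplus is the triangle under demand above P_b: (1/2)(12.2857)(82 - 63.5714) = 113.2041.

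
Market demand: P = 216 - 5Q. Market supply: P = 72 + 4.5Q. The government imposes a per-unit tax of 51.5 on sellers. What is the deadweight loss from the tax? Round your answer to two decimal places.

139.59

Pre-tax equilibrium: 216 - 5Q = 72 + 4.5Q gives Q* = 15.1579, P* = 140.2105.
With the tax, sellers need 51.5 more per unit: 216 - 5Q = 72 + 4.5Q + 51.5, so Q_t = 9.7368. Buyers pay P_b = 167.3158; sellers receive P_s = P_b - 51.5 = 115.8158.
The welfare triangle lost has base Q* - Q_t = 5.4211 and height t = 51.5, so DWL = (1/2)(5.4211)(51.5) = 139.5921.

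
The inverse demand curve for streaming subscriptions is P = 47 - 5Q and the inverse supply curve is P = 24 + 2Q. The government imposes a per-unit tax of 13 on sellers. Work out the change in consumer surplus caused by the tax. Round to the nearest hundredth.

Pre-tax equilibrium: 47 - 5Q = 24 + 2Q gives Q* = 3.2857, P* = 30.5714.
With the tax, sellers need 13 more per unit: 47 - 5Q = 24 + 2Q + 13, so Q_t = 1.4286. Buyers pay P_b = 39.8571; sellers receive P_s = P_b - 13 = 26.8571.
Consumers lose the trapezoid between P* and P_b out to Q_t plus the triangle from Q_t to Q*: change in CS = 5.102 - 26.9898 = -21.8878.

-21.89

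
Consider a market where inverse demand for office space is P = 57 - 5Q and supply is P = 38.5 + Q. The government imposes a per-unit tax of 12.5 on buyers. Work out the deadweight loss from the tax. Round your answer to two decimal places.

Pre-tax equilibrium: 57 - 5Q = 38.5 + Q gives Q* = 3.0833, P* = 41.5833.
With the tax, buyers' net willingness to pay falls by 12.5: (57 - 12.5) - 5Q = 38.5 + Q, so Q_t = 1. Buyers pay P_b = 52; sellers receive P_s = P_b - 12.5 = 39.5.
Deadweight loss is the triangle between the curves from Q_t to Q*: (1/2)(3.0833 - 1)(12.5) = 13.0208.

13.02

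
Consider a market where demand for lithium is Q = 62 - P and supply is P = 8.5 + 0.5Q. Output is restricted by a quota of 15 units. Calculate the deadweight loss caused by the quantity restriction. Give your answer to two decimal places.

320.33

Rewriting demand in inverse form: P = 62 - Q.
Without the quota, 62 - Q = 8.5 + 0.5Q gives Q* = 35.6667.
At Q = 15 the demand price is 62 - (15) = 47 and the supply price is 8.5 + 0.5(15) = 16.
Deadweight loss is the triangle between the curves from 15 to 35.6667: (1/2)(47 - 16)(35.6667 - 15) = 320.3333.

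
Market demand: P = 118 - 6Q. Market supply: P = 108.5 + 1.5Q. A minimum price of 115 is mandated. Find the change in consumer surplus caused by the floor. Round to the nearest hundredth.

Without the control, 118 - 6Q = 108.5 + 1.5Q so Q* = 1.2667 and P* = 110.4.
At the floor price 115, quantity demanded is (118 - 115)/6 = 0.5; demand is the short side, so Q = 0.5 trades at P = 115.
CS goes from (1/2)(1.2667)(7.6) = 4.8133 to 0.75 (computed as (118 - 115)(0.5) - (1/2)(6)(0.5)^2), a change of -4.0633.

-4.06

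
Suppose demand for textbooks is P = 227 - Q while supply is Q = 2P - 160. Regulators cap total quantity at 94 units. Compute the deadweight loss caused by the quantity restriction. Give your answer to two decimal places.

12.00

Rewriting supply in inverse form: P = 80 + 0.5Q.
Without the quota, 227 - Q = 80 + 0.5Q gives Q* = 98.
At Q = 94 the demand price is 227 - (94) = 133 and the supply price is 80 + 0.5(94) = 127.
DWL = (1/2)(gap between curves at 94) x (Q* - 94) = (1/2)(6)(4) = 12.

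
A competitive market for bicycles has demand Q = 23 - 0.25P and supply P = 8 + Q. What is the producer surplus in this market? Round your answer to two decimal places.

141.12

Rewriting demand in inverse form: P = 92 - 4Q.
Setting demand equal to supply, 84 = 5Q, so Q* = 16.8 and P* = 24.8.
PS is the area between P* and the supply curve from 0 to Q*: (1/2)(16.8)(16.8) = 141.12.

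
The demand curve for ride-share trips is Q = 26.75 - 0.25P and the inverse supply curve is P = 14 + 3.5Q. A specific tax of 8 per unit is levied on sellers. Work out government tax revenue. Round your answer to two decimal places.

Rewriting demand in inverse form: P = 107 - 4Q.
Without the tax, 107 - 4Q = 14 + 3.5Q so Q* = 12.4 and P* = 57.4.
A tax on sellers shifts supply up by 8: 107 - 4Q = 14 + 3.5Q + 8, so Q_t = 11.3333. Buyers pay P_b = 61.6667; sellers receive P_s = P_b - 8 = 53.6667.
Revenue is the tax times quantity traded: 8 x 11.3333 = 90.6667.

90.67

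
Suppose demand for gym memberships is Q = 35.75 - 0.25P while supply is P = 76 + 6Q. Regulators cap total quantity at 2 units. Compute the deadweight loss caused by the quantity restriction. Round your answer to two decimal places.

110.45

Rewriting demand in inverse form: P = 143 - 4Q.
Without the quota, 143 - 4Q = 76 + 6Q gives Q* = 6.7.
At Q = 2 the demand price is 143 - 4(2) = 135 and the supply price is 76 + 6(2) = 88.
DWL = (1/2)(gap between curves at 2) x (Q* - 2) = (1/2)(47)(4.7) = 110.45.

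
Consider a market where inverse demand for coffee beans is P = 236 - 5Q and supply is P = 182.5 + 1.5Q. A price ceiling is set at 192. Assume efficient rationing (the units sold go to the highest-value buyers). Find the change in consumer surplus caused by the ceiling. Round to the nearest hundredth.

9.02

Free-market equilibrium: 236 - 5Q = 182.5 + 1.5Q gives Q* = 8.2308, P* = 194.8462.
At the ceiling price 192, quantity supplied is (192 - 182.5)/1.5 = 6.3333; supply is the short side, so Q = 6.3333 trades at P = 192.
CS goes from (1/2)(8.2308)(41.1538) = 169.3639 to 178.3889 (computed as (236 - 192)(6.3333) - (1/2)(5)(6.3333)^2), a change of 9.025.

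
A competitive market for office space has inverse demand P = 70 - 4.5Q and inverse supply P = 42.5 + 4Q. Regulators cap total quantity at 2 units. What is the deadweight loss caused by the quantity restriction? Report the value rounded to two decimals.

Unrestricted equilibrium: Q* = (70 - 42.5)/(4.5 + 4) = 3.2353.
At Q = 2 the demand price is 70 - 4.5(2) = 61 and the supply price is 42.5 + 4(2) = 50.5.
Deadweight loss is the triangle between the curves from 2 to 3.2353: (1/2)(61 - 50.5)(3.2353 - 2) = 6.4853.

6.49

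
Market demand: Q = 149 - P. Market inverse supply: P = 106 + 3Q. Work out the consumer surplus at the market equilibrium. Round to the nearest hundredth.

57.78

Rewriting demand in inverse form: P = 149 - Q.
Setting demand equal to supply, 43 = 4Q, so Q* = 10.75 and P* = 138.25.
Consumer surplus is the triangle under demand above P*: (1/2)(10.75)(149 - 138.25) = (1/2)(10.75)(10.75) = 57.7812.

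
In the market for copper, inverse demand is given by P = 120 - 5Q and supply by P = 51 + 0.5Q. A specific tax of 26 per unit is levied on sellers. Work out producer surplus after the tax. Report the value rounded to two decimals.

Without the tax, 120 - 5Q = 51 + 0.5Q so Q* = 12.5455 and P* = 57.2727.
A tax on sellers shifts supply up by 26: 120 - 5Q = 51 + 0.5Q + 26, so Q_t = 7.8182. Buyers pay P_b = 80.9091; sellers receive P_s = P_b - 26 = 54.9091.
Producer surplus is the triangle above supply below P_s: (1/2)(7.8182)(54.9091 - 51) = 15.281.

15.28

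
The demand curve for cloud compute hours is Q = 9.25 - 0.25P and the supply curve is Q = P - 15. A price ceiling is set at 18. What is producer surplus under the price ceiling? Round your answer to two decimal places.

4.50

Rewriting demand in inverse form: P = 37 - 4Q.
Rewriting supply in inverse form: P = 15 + Q.
Without the control, 37 - 4Q = 15 + Q so Q* = 4.4 and P* = 19.4.
At the ceiling price 18, quantity supplied is (18 - 15)/1 = 3; supply is the short side, so Q = 3 trades at P = 18.
PS is the triangle above supply below 18: (1/2)(3)(18 - 15) = 4.5.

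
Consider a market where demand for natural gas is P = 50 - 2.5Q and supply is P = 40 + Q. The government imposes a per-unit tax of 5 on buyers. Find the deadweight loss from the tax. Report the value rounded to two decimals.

Pre-tax equilibrium: 50 - 2.5Q = 40 + Q gives Q* = 2.8571, P* = 42.8571.
A tax on buyers shifts demand down by 5: (50 - 5) - 2.5Q = 40 + Q, so Q_t = 1.4286. Buyers pay P_b = 46.4286; sellers receive P_s = P_b - 5 = 41.4286.
Deadweight loss is the triangle between the curves from Q_t to Q*: (1/2)(2.8571 - 1.4286)(5) = 3.5714.

3.57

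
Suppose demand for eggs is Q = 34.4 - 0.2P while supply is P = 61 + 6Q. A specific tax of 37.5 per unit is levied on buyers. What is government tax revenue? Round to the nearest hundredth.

Rewriting demand in inverse form: P = 172 - 5Q.
Without the tax, 172 - 5Q = 61 + 6Q so Q* = 10.0909 and P* = 121.5455.
With the tax, buyers' net willingness to pay falls by 37.5: (172 - 37.5) - 5Q = 61 + 6Q, so Q_t = 6.6818. Buyers pay P_b = 138.5909; sellers receive P_s = P_b - 37.5 = 101.0909.
Revenue is the tax times quantity traded: 37.5 x 6.6818 = 250.5682.

250.57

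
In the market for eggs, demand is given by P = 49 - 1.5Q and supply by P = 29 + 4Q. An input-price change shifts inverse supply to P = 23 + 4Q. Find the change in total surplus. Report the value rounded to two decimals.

Initial equilibrium: Q_0 = 3.6364, P_0 = 43.5455; CS_0 = (1/2)(3.6364)(5.4545) = 9.9174, PS_0 = (1/2)(3.6364)(14.5455) = 26.4463.
New equilibrium: 49 - 1.5Q = 23 + 4Q gives Q_1 = 4.7273, P_1 = 41.9091; CS_1 = 16.7603, PS_1 = 44.6942.
Change in total surplus = (16.7603 + 44.6942) - (9.9174 + 26.4463) = 25.0909.

25.09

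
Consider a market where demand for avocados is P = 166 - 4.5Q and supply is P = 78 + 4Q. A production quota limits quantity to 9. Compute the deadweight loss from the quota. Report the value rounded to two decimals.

Without the quota, 166 - 4.5Q = 78 + 4Q gives Q* = 10.3529.
At Q = 9 the demand price is 166 - 4.5(9) = 125.5 and the supply price is 78 + 4(9) = 114.
Deadweight loss is the triangle between the curves from 9 to 10.3529: (1/2)(125.5 - 114)(10.3529 - 9) = 7.7794.

7.78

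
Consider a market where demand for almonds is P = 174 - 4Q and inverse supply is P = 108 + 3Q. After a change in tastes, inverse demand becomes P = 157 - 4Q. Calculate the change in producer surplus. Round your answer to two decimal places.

Initial equilibrium: Q_0 = 9.4286, P_0 = 136.2857; CS_0 = (1/2)(9.4286)(37.7143) = 177.7959, PS_0 = (1/2)(9.4286)(28.2857) = 133.3469.
New equilibrium: 157 - 4Q = 108 + 3Q gives Q_1 = 7, P_1 = 129; CS_1 = 98, PS_1 = 73.5.
Change in producer surplus = 73.5 - 133.3469 = -59.8469.

-59.85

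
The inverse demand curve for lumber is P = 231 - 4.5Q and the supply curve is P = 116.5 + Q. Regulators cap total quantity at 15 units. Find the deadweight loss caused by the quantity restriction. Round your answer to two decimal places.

Without the quota, 231 - 4.5Q = 116.5 + Q gives Q* = 20.8182.
At Q = 15 the demand price is 231 - 4.5(15) = 163.5 and the supply price is 116.5 + (15) = 131.5.
Deadweight loss is the triangle between the curves from 15 to 20.8182: (1/2)(163.5 - 131.5)(20.8182 - 15) = 93.0909.

93.09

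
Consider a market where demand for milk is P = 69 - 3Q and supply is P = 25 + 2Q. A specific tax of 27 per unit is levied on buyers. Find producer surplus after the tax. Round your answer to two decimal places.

11.56

Pre-tax equilibrium: 69 - 3Q = 25 + 2Q gives Q* = 8.8, P* = 42.6.
With the tax, buyers' net willingness to pay falls by 27: (69 - 27) - 3Q = 25 + 2Q, so Q_t = 3.4. Buyers pay P_b = 58.8; sellers receive P_s = P_b - 27 = 31.8.
Producer surplus is the triangle above supply below P_s: (1/2)(3.4)(31.8 - 25) = 11.56.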